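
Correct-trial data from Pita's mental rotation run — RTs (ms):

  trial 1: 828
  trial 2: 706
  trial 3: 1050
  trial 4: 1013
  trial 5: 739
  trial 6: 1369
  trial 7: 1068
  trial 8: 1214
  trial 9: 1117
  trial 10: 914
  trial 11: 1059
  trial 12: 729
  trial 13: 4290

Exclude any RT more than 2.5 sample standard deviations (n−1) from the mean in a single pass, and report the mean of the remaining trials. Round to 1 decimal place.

n = 13, ΣRT = 16096, M = 1238.154
Σ(x−M)² = 10558173.69; s = √(10558173.69/12) = 938.002
Cutoffs: 1238.154 ± 2.5·938.002 → [-1106.9, 3583.2]
Outside: 4290 → excluded.
Retained (n=12): Σ = 11806, mean = 11806/12 = 983.833

983.8 ms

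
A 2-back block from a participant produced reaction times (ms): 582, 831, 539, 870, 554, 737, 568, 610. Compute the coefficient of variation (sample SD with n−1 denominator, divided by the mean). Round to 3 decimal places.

0.200

n = 8, Σ = 5291, M = 661.3750
Σ(x−M)² = 122179.875; s = √(122179.875/7) = 132.1146
CV = 132.1146 / 661.3750 = 0.19976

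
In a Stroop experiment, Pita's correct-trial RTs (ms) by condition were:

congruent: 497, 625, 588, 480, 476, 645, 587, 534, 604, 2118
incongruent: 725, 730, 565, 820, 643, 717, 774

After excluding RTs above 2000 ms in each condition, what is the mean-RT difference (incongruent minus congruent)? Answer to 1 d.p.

151.0 ms

congruent: exclude 2118
M(congruent) = 5036/9 = 559.556
M(incongruent) = 4974/7 = 710.571
Difference = 710.571 − 559.556 = 151.016 ms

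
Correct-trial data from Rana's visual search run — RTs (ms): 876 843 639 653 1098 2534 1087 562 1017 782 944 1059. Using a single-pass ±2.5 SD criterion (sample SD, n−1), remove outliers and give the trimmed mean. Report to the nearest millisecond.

n = 12, ΣRT = 12094, M = 1007.833
Σ(x−M)² = 2906621.67; s = √(2906621.67/11) = 514.041
Cutoffs: 1007.833 ± 2.5·514.041 → [-277.3, 2292.9]
Outside: 2534 → excluded.
Retained (n=11): Σ = 9560, mean = 9560/11 = 869.091

869 ms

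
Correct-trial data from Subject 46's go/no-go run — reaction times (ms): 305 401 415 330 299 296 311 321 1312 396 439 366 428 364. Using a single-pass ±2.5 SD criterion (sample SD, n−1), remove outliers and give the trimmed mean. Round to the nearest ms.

n = 14, ΣRT = 5983, M = 427.357
Σ(x−M)² = 875369.21; s = √(875369.21/13) = 259.492
Cutoffs: 427.357 ± 2.5·259.492 → [-221.4, 1076.1]
Outside: 1312 → excluded.
Retained (n=13): Σ = 4671, mean = 4671/13 = 359.308

359 ms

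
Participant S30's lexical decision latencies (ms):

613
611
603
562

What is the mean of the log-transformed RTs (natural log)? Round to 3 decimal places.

6.392

ln(RT): 6.4184, 6.4151, 6.4019, 6.3315
Σ ln(RT) = 25.5669
Mean = 25.5669/4 = 6.39172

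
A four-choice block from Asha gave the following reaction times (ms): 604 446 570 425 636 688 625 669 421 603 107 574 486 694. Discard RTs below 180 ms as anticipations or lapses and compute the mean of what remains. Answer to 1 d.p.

Excluded: 107
Retained (n=13): Σ = 7441
Mean = 7441/13 = 572.3846

572.4 ms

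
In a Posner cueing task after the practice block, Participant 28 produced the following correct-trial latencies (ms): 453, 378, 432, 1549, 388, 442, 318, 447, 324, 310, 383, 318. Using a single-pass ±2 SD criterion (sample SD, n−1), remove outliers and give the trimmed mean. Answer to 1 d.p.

381.2 ms

n = 12, ΣRT = 5742, M = 478.500
Σ(x−M)² = 1282301.00; s = √(1282301.00/11) = 341.428
Cutoffs: 478.500 ± 2·341.428 → [-204.4, 1161.4]
Outside: 1549 → excluded.
Retained (n=11): Σ = 4193, mean = 4193/11 = 381.182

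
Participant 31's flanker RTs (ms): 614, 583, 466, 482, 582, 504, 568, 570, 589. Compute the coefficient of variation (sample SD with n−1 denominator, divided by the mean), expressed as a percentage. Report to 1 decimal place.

n = 9, Σ = 4958, M = 550.8889
Σ(x−M)² = 22242.889; s = √(22242.889/8) = 52.7291
CV = 52.7291 / 550.8889 = 0.09572 = 9.572%

9.6%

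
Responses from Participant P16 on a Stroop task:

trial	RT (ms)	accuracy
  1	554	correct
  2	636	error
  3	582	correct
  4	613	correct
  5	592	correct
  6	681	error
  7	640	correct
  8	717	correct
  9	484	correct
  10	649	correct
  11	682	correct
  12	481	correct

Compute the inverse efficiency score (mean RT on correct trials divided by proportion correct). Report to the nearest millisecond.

719 ms

Correct trials (n=10): 554, 582, 613, 592, 640, 717, 484, 649, 682, 481
Mean correct RT = 5994/10 = 599.4000 ms
Proportion correct = 10/12
IES = 599.4000 / (10/12) = 719.280 ms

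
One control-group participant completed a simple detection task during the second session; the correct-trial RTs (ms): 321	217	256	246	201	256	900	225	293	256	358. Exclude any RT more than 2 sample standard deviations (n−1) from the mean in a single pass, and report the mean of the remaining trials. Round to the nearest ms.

n = 11, ΣRT = 3529, M = 320.818
Σ(x−M)² = 390125.64; s = √(390125.64/10) = 197.516
Cutoffs: 320.818 ± 2·197.516 → [-74.2, 715.9]
Outside: 900 → excluded.
Retained (n=10): Σ = 2629, mean = 2629/10 = 262.900

263 ms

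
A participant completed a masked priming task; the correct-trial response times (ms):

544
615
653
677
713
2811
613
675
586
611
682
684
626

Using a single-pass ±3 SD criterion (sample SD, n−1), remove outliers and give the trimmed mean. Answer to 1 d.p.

639.9 ms

n = 13, ΣRT = 10490, M = 806.923
Σ(x−M)² = 4377332.92; s = √(4377332.92/12) = 603.968
Cutoffs: 806.923 ± 3·603.968 → [-1005.0, 2618.8]
Outside: 2811 → excluded.
Retained (n=12): Σ = 7679, mean = 7679/12 = 639.917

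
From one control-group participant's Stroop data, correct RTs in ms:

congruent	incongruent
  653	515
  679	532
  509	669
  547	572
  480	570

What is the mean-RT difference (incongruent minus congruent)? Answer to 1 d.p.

-2.0 ms

M(congruent) = 2868/5 = 573.600
M(incongruent) = 2858/5 = 571.600
Difference = 571.600 − 573.600 = -2.000 ms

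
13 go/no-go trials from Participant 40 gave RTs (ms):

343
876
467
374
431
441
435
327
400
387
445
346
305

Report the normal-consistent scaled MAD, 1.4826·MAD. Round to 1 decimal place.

Sorted: 305, 327, 343, 346, 374, 387, 400, 431, 435, 441, 445, 467, 876 → median = 400
|x − 400| sorted: 0, 13, 26, 31, 35, 41, 45, 54, 57, 67, 73, 95, 476 → MAD = 45
Robust SD ≈ 1.4826 × 45 = 66.717

66.7 ms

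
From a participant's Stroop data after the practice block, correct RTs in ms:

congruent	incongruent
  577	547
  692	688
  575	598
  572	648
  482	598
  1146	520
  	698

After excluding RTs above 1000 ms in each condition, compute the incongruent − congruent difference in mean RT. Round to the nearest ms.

congruent: exclude 1146
M(congruent) = 2898/5 = 579.600
M(incongruent) = 4297/7 = 613.857
Difference = 613.857 − 579.600 = 34.257 ms

34 ms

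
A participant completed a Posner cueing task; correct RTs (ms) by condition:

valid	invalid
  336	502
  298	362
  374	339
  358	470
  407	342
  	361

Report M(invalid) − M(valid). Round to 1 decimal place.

41.4 ms

M(valid) = 1773/5 = 354.600
M(invalid) = 2376/6 = 396.000
Difference = 396.000 − 354.600 = 41.400 ms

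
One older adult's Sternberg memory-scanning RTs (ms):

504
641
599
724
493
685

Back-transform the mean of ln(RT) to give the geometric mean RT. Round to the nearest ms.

ln(RT): 6.2226, 6.4630, 6.3953, 6.5848, 6.2005, 6.5294
Mean ln(RT) = 38.3956/6 = 6.39926
Geometric mean = exp(6.39926) = 601.40 ms

601 ms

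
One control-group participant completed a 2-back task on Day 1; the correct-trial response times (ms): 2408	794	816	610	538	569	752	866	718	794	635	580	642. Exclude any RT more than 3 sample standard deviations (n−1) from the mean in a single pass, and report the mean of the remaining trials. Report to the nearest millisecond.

n = 13, ΣRT = 10722, M = 824.769
Σ(x−M)² = 2850094.31; s = √(2850094.31/12) = 487.348
Cutoffs: 824.769 ± 3·487.348 → [-637.3, 2286.8]
Outside: 2408 → excluded.
Retained (n=12): Σ = 8314, mean = 8314/12 = 692.833

693 ms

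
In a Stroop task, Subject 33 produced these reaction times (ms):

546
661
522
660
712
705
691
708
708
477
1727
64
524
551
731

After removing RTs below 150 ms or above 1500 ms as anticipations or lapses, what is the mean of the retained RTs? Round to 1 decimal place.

630.5 ms

Excluded: 64, 1727
Retained (n=13): Σ = 8196
Mean = 8196/13 = 630.4615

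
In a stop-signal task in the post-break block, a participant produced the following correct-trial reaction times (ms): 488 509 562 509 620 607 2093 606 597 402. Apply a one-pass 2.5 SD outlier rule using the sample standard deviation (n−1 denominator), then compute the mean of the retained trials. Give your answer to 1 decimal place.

544.4 ms

n = 10, ΣRT = 6993, M = 699.300
Σ(x−M)² = 2200692.10; s = √(2200692.10/9) = 494.491
Cutoffs: 699.300 ± 2.5·494.491 → [-536.9, 1935.5]
Outside: 2093 → excluded.
Retained (n=9): Σ = 4900, mean = 4900/9 = 544.444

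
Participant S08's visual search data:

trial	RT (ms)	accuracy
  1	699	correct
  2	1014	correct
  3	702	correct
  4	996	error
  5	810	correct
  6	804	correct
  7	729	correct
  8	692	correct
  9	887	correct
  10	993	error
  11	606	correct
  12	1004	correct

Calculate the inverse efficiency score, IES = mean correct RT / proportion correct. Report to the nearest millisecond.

954 ms

Correct trials (n=10): 699, 1014, 702, 810, 804, 729, 692, 887, 606, 1004
Mean correct RT = 7947/10 = 794.7000 ms
Proportion correct = 10/12
IES = 794.7000 / (10/12) = 953.640 ms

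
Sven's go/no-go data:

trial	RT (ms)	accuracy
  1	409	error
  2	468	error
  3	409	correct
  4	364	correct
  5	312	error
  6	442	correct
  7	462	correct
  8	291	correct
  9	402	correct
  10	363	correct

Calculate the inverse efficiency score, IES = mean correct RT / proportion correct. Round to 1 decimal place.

Correct trials (n=7): 409, 364, 442, 462, 291, 402, 363
Mean correct RT = 2733/7 = 390.4286 ms
Proportion correct = 7/10
IES = 390.4286 / (7/10) = 557.755 ms

557.8 ms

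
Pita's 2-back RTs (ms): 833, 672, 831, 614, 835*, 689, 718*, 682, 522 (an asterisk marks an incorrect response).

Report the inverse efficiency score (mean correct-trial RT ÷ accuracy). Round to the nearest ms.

890 ms

Correct trials (n=7): 833, 672, 831, 614, 689, 682, 522
Mean correct RT = 4843/7 = 691.8571 ms
Proportion correct = 7/9
IES = 691.8571 / (7/9) = 889.531 ms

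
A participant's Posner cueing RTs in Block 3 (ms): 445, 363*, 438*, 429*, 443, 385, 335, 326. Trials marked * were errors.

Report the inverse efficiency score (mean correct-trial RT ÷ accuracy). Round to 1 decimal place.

618.9 ms

Correct trials (n=5): 445, 443, 385, 335, 326
Mean correct RT = 1934/5 = 386.8000 ms
Proportion correct = 5/8
IES = 386.8000 / (5/8) = 618.880 ms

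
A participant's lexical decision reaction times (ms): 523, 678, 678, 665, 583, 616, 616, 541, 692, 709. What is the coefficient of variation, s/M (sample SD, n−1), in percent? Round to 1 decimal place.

10.3%

n = 10, Σ = 6301, M = 630.1000
Σ(x−M)² = 37888.900; s = √(37888.900/9) = 64.8836
CV = 64.8836 / 630.1000 = 0.10297 = 10.297%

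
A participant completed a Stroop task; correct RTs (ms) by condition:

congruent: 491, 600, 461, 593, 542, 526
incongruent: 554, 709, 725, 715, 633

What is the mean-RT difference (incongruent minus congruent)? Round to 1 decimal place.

131.7 ms

M(congruent) = 3213/6 = 535.500
M(incongruent) = 3336/5 = 667.200
Difference = 667.200 − 535.500 = 131.700 ms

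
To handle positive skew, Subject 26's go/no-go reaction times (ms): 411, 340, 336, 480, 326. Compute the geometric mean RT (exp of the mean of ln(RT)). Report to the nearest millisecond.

374 ms

ln(RT): 6.0186, 5.8289, 5.8171, 6.1738, 5.7869
Mean ln(RT) = 29.6253/5 = 5.92507
Geometric mean = exp(5.92507) = 374.30 ms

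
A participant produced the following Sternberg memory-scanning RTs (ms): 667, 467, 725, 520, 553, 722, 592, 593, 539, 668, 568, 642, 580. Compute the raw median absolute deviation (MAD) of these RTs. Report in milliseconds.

Sorted: 467, 520, 539, 553, 568, 580, 592, 593, 642, 667, 668, 722, 725 → median = 592
|x − 592|: 75, 125, 133, 72, 39, 130, 0, 1, 53, 76, 24, 50, 12
Sorted deviations: 0, 1, 12, 24, 39, 50, 53, 72, 75, 76, 125, 130, 133 → MAD = 53

53 ms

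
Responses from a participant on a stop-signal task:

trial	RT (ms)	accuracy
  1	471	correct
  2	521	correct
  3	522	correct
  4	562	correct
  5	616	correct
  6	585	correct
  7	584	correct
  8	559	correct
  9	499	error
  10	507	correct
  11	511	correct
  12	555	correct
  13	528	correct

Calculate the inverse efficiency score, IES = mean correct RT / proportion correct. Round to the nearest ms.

Correct trials (n=12): 471, 521, 522, 562, 616, 585, 584, 559, 507, 511, 555, 528
Mean correct RT = 6521/12 = 543.4167 ms
Proportion correct = 12/13
IES = 543.4167 / (12/13) = 588.701 ms

589 ms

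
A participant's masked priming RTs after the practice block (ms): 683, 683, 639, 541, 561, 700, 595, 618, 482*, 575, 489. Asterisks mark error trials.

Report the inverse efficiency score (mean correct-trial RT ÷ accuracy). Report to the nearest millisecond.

Correct trials (n=10): 683, 683, 639, 541, 561, 700, 595, 618, 575, 489
Mean correct RT = 6084/10 = 608.4000 ms
Proportion correct = 10/11
IES = 608.4000 / (10/11) = 669.240 ms

669 ms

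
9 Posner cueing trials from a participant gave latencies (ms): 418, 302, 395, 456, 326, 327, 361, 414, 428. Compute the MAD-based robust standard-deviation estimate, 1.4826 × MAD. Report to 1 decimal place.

50.4 ms

Sorted: 302, 326, 327, 361, 395, 414, 418, 428, 456 → median = 395
|x − 395| sorted: 0, 19, 23, 33, 34, 61, 68, 69, 93 → MAD = 34
Robust SD ≈ 1.4826 × 34 = 50.408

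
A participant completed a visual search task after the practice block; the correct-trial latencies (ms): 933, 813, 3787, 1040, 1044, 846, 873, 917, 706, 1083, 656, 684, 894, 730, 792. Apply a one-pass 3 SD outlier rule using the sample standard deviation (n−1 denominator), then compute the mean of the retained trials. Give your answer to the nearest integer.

n = 15, ΣRT = 15798, M = 1053.200
Σ(x−M)² = 8253560.40; s = √(8253560.40/14) = 767.815
Cutoffs: 1053.200 ± 3·767.815 → [-1250.2, 3356.6]
Outside: 3787 → excluded.
Retained (n=14): Σ = 12011, mean = 12011/14 = 857.929

858 ms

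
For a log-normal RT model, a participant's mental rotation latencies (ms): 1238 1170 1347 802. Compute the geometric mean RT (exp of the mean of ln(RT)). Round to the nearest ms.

ln(RT): 7.1213, 7.0648, 7.2056, 6.6871
Mean ln(RT) = 28.0788/4 = 7.01969
Geometric mean = exp(7.01969) = 1118.44 ms

1118 ms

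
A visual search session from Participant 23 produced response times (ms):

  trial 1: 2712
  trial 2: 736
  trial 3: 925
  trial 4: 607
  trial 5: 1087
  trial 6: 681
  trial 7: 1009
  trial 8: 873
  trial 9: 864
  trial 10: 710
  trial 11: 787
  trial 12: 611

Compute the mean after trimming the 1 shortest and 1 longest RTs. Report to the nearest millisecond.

Sorted: 607, 611, 681, 710, 736, 787, 864, 873, 925, 1009, 1087, 2712
Drop lowest 1 (607) and highest 1 (2712)
Remaining (n=10): Σ = 8283, mean = 8283/10 = 828.300

828 ms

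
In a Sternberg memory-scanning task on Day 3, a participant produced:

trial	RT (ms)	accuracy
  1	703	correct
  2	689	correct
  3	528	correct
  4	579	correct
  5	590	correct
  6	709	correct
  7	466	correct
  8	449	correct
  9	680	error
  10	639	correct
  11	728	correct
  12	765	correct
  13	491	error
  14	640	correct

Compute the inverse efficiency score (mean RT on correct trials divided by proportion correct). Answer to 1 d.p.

Correct trials (n=12): 703, 689, 528, 579, 590, 709, 466, 449, 639, 728, 765, 640
Mean correct RT = 7485/12 = 623.7500 ms
Proportion correct = 12/14
IES = 623.7500 / (12/14) = 727.708 ms

727.7 ms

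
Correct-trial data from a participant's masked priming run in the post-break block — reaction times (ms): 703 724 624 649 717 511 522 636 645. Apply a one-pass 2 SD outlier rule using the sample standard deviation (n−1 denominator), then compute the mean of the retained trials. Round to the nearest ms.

n = 9, ΣRT = 5731, M = 636.778
Σ(x−M)² = 47803.56; s = √(47803.56/8) = 77.301
Cutoffs: 636.778 ± 2·77.301 → [482.2, 791.4]
No RTs fall outside the cutoffs; all 9 retained. Mean = 5731/9 = 636.778

637 ms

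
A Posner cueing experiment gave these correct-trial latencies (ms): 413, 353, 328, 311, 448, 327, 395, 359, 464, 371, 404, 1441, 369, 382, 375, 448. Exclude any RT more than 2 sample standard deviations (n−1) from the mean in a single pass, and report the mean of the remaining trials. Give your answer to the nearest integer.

n = 16, ΣRT = 7188, M = 449.250
Σ(x−M)² = 1078861.00; s = √(1078861.00/15) = 268.187
Cutoffs: 449.250 ± 2·268.187 → [-87.1, 985.6]
Outside: 1441 → excluded.
Retained (n=15): Σ = 5747, mean = 5747/15 = 383.133

383 ms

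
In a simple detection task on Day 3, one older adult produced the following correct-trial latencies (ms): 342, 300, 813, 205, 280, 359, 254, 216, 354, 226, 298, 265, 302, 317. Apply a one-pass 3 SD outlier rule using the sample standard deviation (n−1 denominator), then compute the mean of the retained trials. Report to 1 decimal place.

286.0 ms

n = 14, ΣRT = 4531, M = 323.643
Σ(x−M)² = 289099.21; s = √(289099.21/13) = 149.125
Cutoffs: 323.643 ± 3·149.125 → [-123.7, 771.0]
Outside: 813 → excluded.
Retained (n=13): Σ = 3718, mean = 3718/13 = 286.000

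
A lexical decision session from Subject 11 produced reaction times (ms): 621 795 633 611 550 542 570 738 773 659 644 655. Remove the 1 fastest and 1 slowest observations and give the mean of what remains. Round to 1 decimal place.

645.4 ms

Sorted: 542, 550, 570, 611, 621, 633, 644, 655, 659, 738, 773, 795
Drop lowest 1 (542) and highest 1 (795)
Remaining (n=10): Σ = 6454, mean = 6454/10 = 645.400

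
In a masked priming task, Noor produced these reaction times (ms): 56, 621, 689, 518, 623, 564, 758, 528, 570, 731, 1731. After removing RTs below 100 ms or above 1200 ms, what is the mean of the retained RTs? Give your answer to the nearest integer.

622 ms

Excluded: 56, 1731
Retained (n=9): Σ = 5602
Mean = 5602/9 = 622.4444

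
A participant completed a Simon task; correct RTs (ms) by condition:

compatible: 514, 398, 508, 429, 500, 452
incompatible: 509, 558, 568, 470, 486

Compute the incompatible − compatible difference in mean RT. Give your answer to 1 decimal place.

51.4 ms

M(compatible) = 2801/6 = 466.833
M(incompatible) = 2591/5 = 518.200
Difference = 518.200 − 466.833 = 51.367 ms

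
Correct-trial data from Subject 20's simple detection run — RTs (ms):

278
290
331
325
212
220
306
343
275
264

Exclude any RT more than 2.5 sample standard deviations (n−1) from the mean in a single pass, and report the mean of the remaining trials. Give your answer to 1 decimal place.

284.4 ms

n = 10, ΣRT = 2844, M = 284.400
Σ(x−M)² = 17686.40; s = √(17686.40/9) = 44.330
Cutoffs: 284.400 ± 2.5·44.330 → [173.6, 395.2]
No RTs fall outside the cutoffs; all 10 retained. Mean = 2844/10 = 284.400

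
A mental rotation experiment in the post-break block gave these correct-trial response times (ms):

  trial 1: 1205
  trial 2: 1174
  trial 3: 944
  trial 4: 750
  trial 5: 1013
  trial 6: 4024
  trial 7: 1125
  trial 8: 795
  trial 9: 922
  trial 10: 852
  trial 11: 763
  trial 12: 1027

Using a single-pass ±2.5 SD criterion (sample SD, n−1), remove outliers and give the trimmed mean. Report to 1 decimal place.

960.9 ms

n = 12, ΣRT = 14594, M = 1216.167
Σ(x−M)² = 8864481.67; s = √(8864481.67/11) = 897.698
Cutoffs: 1216.167 ± 2.5·897.698 → [-1028.1, 3460.4]
Outside: 4024 → excluded.
Retained (n=11): Σ = 10570, mean = 10570/11 = 960.909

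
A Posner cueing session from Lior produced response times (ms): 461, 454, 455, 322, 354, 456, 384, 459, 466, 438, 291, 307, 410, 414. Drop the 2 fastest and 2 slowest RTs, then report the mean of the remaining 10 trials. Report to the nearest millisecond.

415 ms

Sorted: 291, 307, 322, 354, 384, 410, 414, 438, 454, 455, 456, 459, 461, 466
Drop lowest 2 (291, 307) and highest 2 (461, 466)
Remaining (n=10): Σ = 4146, mean = 4146/10 = 414.600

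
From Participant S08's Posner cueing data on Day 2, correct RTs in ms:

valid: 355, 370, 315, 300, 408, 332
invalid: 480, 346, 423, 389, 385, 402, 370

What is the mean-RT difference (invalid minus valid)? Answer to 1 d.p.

52.6 ms

M(valid) = 2080/6 = 346.667
M(invalid) = 2795/7 = 399.286
Difference = 399.286 − 346.667 = 52.619 ms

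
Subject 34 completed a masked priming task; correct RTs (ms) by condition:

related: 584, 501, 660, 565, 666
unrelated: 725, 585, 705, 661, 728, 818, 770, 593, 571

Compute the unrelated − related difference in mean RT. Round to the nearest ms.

M(related) = 2976/5 = 595.200
M(unrelated) = 6156/9 = 684.000
Difference = 684.000 − 595.200 = 88.800 ms

89 ms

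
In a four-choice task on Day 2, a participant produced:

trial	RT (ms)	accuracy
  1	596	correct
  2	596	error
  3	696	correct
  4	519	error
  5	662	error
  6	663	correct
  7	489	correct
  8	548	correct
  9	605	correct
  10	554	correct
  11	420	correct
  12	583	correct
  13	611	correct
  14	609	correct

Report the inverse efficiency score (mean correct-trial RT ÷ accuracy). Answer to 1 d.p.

737.5 ms

Correct trials (n=11): 596, 696, 663, 489, 548, 605, 554, 420, 583, 611, 609
Mean correct RT = 6374/11 = 579.4545 ms
Proportion correct = 11/14
IES = 579.4545 / (11/14) = 737.488 ms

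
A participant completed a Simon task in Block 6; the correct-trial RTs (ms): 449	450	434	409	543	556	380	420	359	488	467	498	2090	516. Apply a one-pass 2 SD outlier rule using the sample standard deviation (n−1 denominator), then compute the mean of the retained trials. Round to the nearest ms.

n = 14, ΣRT = 8059, M = 575.643
Σ(x−M)² = 2512891.21; s = √(2512891.21/13) = 439.658
Cutoffs: 575.643 ± 2·439.658 → [-303.7, 1455.0]
Outside: 2090 → excluded.
Retained (n=13): Σ = 5969, mean = 5969/13 = 459.154

459 ms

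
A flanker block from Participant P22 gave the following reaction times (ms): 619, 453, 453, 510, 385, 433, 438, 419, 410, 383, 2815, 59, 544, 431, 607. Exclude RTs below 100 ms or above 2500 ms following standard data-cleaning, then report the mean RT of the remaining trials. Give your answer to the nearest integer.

468 ms

Excluded: 59, 2815
Retained (n=13): Σ = 6085
Mean = 6085/13 = 468.0769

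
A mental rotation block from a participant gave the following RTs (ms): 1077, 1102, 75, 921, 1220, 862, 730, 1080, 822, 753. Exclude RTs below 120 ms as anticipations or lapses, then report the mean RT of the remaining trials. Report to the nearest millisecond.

952 ms

Excluded: 75
Retained (n=9): Σ = 8567
Mean = 8567/9 = 951.8889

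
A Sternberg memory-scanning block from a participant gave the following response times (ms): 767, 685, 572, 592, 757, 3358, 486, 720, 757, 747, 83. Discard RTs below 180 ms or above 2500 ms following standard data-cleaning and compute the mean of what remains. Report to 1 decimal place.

675.9 ms

Excluded: 83, 3358
Retained (n=9): Σ = 6083
Mean = 6083/9 = 675.8889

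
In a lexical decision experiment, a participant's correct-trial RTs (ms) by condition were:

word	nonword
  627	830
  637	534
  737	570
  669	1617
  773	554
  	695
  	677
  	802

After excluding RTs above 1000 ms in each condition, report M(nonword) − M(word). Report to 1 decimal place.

nonword: exclude 1617
M(word) = 3443/5 = 688.600
M(nonword) = 4662/7 = 666.000
Difference = 666.000 − 688.600 = -22.600 ms

-22.6 ms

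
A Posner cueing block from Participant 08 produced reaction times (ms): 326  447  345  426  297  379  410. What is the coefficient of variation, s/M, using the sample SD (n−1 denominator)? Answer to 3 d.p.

0.147

n = 7, Σ = 2630, M = 375.7143
Σ(x−M)² = 18407.429; s = √(18407.429/6) = 55.3887
CV = 55.3887 / 375.7143 = 0.14742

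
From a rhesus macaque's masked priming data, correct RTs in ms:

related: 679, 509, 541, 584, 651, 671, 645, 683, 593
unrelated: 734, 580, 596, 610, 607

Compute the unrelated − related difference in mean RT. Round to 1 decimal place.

8.1 ms

M(related) = 5556/9 = 617.333
M(unrelated) = 3127/5 = 625.400
Difference = 625.400 − 617.333 = 8.067 ms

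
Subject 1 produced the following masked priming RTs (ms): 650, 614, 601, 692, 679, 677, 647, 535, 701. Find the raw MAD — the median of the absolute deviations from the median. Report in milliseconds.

36 ms

Sorted: 535, 601, 614, 647, 650, 677, 679, 692, 701 → median = 650
|x − 650|: 0, 36, 49, 42, 29, 27, 3, 115, 51
Sorted deviations: 0, 3, 27, 29, 36, 42, 49, 51, 115 → MAD = 36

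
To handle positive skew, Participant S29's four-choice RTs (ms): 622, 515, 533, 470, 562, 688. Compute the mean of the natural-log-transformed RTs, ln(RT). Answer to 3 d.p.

6.329

ln(RT): 6.4329, 6.2442, 6.2785, 6.1527, 6.3315, 6.5338
Σ ln(RT) = 37.9737
Mean = 37.9737/6 = 6.32894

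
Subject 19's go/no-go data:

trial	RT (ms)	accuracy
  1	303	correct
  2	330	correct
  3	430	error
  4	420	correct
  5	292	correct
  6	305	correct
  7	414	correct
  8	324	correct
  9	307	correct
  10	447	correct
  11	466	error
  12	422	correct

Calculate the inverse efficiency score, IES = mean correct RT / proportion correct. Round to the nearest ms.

428 ms

Correct trials (n=10): 303, 330, 420, 292, 305, 414, 324, 307, 447, 422
Mean correct RT = 3564/10 = 356.4000 ms
Proportion correct = 10/12
IES = 356.4000 / (10/12) = 427.680 ms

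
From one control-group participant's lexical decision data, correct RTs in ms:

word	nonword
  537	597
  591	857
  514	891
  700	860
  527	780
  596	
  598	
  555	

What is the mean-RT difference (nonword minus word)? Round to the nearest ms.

220 ms

M(word) = 4618/8 = 577.250
M(nonword) = 3985/5 = 797.000
Difference = 797.000 − 577.250 = 219.750 ms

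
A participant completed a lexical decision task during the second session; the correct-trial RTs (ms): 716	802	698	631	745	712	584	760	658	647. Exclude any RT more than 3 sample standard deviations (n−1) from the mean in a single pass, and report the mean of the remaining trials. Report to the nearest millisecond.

n = 10, ΣRT = 6953, M = 695.300
Σ(x−M)² = 39002.10; s = √(39002.10/9) = 65.830
Cutoffs: 695.300 ± 3·65.830 → [497.8, 892.8]
No RTs fall outside the cutoffs; all 10 retained. Mean = 6953/10 = 695.300

695 ms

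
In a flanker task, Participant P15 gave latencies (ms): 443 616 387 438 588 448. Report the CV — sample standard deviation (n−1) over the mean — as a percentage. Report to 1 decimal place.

n = 6, Σ = 2920, M = 486.6667
Σ(x−M)² = 42699.333; s = √(42699.333/5) = 92.4114
CV = 92.4114 / 486.6667 = 0.18989 = 18.989%

19.0%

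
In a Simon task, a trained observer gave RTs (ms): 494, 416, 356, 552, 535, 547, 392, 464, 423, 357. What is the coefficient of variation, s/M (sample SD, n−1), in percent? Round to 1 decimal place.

16.7%

n = 10, Σ = 4536, M = 453.6000
Σ(x−M)² = 51774.400; s = √(51774.400/9) = 75.8466
CV = 75.8466 / 453.6000 = 0.16721 = 16.721%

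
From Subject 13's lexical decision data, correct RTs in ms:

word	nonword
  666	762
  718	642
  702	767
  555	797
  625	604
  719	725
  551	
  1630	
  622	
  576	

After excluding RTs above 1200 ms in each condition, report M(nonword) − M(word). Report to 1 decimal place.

79.1 ms

word: exclude 1630
M(word) = 5734/9 = 637.111
M(nonword) = 4297/6 = 716.167
Difference = 716.167 − 637.111 = 79.056 ms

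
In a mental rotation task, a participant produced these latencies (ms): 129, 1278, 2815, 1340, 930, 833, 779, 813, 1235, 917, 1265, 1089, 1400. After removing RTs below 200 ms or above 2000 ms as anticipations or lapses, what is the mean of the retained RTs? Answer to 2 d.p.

1079.91 ms

Excluded: 129, 2815
Retained (n=11): Σ = 11879
Mean = 11879/11 = 1079.9091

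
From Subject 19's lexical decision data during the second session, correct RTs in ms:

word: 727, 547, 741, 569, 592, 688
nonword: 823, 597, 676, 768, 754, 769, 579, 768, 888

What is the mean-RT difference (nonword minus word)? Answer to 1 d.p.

91.8 ms

M(word) = 3864/6 = 644.000
M(nonword) = 6622/9 = 735.778
Difference = 735.778 − 644.000 = 91.778 ms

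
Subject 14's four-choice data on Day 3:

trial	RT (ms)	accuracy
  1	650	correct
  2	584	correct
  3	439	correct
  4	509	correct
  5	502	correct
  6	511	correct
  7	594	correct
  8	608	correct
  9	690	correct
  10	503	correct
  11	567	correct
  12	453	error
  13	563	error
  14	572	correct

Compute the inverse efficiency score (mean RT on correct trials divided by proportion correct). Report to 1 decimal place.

Correct trials (n=12): 650, 584, 439, 509, 502, 511, 594, 608, 690, 503, 567, 572
Mean correct RT = 6729/12 = 560.7500 ms
Proportion correct = 12/14
IES = 560.7500 / (12/14) = 654.208 ms

654.2 ms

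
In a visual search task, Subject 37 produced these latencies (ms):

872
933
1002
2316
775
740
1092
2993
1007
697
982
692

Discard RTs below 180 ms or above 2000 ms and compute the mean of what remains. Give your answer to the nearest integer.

879 ms

Excluded: 2316, 2993
Retained (n=10): Σ = 8792
Mean = 8792/10 = 879.2000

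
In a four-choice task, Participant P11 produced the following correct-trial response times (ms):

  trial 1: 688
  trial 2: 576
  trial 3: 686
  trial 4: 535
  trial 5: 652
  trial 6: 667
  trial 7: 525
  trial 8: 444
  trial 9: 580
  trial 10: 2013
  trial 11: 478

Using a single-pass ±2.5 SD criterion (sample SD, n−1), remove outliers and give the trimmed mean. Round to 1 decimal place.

583.1 ms

n = 11, ΣRT = 7844, M = 713.091
Σ(x−M)² = 1928262.91; s = √(1928262.91/10) = 439.120
Cutoffs: 713.091 ± 2.5·439.120 → [-384.7, 1810.9]
Outside: 2013 → excluded.
Retained (n=10): Σ = 5831, mean = 5831/10 = 583.100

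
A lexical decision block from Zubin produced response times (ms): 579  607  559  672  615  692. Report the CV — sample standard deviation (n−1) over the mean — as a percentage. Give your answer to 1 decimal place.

8.4%

n = 6, Σ = 3724, M = 620.6667
Σ(x−M)² = 13481.333; s = √(13481.333/5) = 51.9256
CV = 51.9256 / 620.6667 = 0.08366 = 8.366%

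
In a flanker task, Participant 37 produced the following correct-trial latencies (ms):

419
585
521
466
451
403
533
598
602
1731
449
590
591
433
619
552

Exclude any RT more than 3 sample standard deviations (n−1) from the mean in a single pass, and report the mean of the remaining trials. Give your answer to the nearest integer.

n = 16, ΣRT = 9543, M = 596.438
Σ(x−M)² = 1455183.94; s = √(1455183.94/15) = 311.468
Cutoffs: 596.438 ± 3·311.468 → [-338.0, 1530.8]
Outside: 1731 → excluded.
Retained (n=15): Σ = 7812, mean = 7812/15 = 520.800

521 ms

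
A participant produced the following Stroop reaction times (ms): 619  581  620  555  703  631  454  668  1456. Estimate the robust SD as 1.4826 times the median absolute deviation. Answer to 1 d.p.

71.2 ms

Sorted: 454, 555, 581, 619, 620, 631, 668, 703, 1456 → median = 620
|x − 620| sorted: 0, 1, 11, 39, 48, 65, 83, 166, 836 → MAD = 48
Robust SD ≈ 1.4826 × 48 = 71.165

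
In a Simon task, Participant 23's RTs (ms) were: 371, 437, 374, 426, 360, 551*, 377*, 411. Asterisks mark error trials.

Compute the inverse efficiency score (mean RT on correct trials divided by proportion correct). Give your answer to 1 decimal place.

528.7 ms

Correct trials (n=6): 371, 437, 374, 426, 360, 411
Mean correct RT = 2379/6 = 396.5000 ms
Proportion correct = 6/8
IES = 396.5000 / (6/8) = 528.667 ms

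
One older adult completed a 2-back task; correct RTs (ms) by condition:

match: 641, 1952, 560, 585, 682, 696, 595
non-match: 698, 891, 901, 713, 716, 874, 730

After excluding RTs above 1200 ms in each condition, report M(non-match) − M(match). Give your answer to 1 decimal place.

match: exclude 1952
M(match) = 3759/6 = 626.500
M(non-match) = 5523/7 = 789.000
Difference = 789.000 − 626.500 = 162.500 ms

162.5 ms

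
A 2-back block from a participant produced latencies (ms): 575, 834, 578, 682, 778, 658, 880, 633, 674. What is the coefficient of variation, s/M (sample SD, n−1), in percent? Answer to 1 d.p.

15.5%

n = 9, Σ = 6292, M = 699.1111
Σ(x−M)² = 94194.889; s = √(94194.889/8) = 108.5097
CV = 108.5097 / 699.1111 = 0.15521 = 15.521%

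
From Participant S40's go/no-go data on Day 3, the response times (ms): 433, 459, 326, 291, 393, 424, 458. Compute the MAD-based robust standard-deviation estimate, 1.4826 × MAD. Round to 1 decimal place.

Sorted: 291, 326, 393, 424, 433, 458, 459 → median = 424
|x − 424| sorted: 0, 9, 31, 34, 35, 98, 133 → MAD = 34
Robust SD ≈ 1.4826 × 34 = 50.408

50.4 ms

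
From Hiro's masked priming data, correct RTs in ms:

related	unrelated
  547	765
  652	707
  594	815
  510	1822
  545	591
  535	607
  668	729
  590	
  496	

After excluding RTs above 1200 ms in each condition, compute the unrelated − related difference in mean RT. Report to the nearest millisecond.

132 ms

unrelated: exclude 1822
M(related) = 5137/9 = 570.778
M(unrelated) = 4214/6 = 702.333
Difference = 702.333 − 570.778 = 131.556 ms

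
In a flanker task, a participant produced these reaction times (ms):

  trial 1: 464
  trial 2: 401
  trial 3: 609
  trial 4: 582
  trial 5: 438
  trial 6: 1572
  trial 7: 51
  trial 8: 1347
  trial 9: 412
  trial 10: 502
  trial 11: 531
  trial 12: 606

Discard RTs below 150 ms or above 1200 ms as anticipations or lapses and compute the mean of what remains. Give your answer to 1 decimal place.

505.0 ms

Excluded: 51, 1347, 1572
Retained (n=9): Σ = 4545
Mean = 4545/9 = 505.0000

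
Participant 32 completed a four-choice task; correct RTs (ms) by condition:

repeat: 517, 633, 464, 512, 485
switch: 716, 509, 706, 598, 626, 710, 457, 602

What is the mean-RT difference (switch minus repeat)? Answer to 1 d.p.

M(repeat) = 2611/5 = 522.200
M(switch) = 4924/8 = 615.500
Difference = 615.500 − 522.200 = 93.300 ms

93.3 ms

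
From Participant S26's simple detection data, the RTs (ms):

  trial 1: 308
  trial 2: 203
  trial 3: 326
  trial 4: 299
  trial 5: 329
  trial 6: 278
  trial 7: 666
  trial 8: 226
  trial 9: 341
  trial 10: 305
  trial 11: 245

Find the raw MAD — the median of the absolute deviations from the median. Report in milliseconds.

Sorted: 203, 226, 245, 278, 299, 305, 308, 326, 329, 341, 666 → median = 305
|x − 305|: 3, 102, 21, 6, 24, 27, 361, 79, 36, 0, 60
Sorted deviations: 0, 3, 6, 21, 24, 27, 36, 60, 79, 102, 361 → MAD = 27

27 ms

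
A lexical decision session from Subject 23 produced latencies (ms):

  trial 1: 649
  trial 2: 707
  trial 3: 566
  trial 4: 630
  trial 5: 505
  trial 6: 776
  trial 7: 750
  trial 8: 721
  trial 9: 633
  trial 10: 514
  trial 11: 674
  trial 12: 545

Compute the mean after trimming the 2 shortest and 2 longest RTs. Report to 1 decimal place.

Sorted: 505, 514, 545, 566, 630, 633, 649, 674, 707, 721, 750, 776
Drop lowest 2 (505, 514) and highest 2 (750, 776)
Remaining (n=8): Σ = 5125, mean = 5125/8 = 640.625

640.6 ms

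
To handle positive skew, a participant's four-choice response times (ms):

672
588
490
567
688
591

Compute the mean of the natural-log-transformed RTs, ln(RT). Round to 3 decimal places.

6.390

ln(RT): 6.5103, 6.3767, 6.1944, 6.3404, 6.5338, 6.3818
Σ ln(RT) = 38.3374
Mean = 38.3374/6 = 6.38956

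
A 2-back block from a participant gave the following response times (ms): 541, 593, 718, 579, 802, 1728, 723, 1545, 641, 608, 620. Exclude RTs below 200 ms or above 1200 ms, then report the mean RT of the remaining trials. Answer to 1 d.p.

647.2 ms

Excluded: 1545, 1728
Retained (n=9): Σ = 5825
Mean = 5825/9 = 647.2222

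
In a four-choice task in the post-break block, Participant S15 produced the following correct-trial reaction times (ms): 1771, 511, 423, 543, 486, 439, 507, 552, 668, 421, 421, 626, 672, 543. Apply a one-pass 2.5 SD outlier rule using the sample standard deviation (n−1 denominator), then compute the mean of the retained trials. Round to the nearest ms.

524 ms

n = 14, ΣRT = 8583, M = 613.071
Σ(x−M)² = 1539032.93; s = √(1539032.93/13) = 344.074
Cutoffs: 613.071 ± 2.5·344.074 → [-247.1, 1473.3]
Outside: 1771 → excluded.
Retained (n=13): Σ = 6812, mean = 6812/13 = 524.000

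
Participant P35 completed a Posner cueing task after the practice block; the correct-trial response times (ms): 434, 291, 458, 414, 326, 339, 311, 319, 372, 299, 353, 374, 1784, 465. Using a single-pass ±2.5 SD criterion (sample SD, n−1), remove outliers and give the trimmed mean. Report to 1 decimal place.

365.8 ms

n = 14, ΣRT = 6539, M = 467.071
Σ(x−M)² = 1910846.93; s = √(1910846.93/13) = 383.390
Cutoffs: 467.071 ± 2.5·383.390 → [-491.4, 1425.5]
Outside: 1784 → excluded.
Retained (n=13): Σ = 4755, mean = 4755/13 = 365.769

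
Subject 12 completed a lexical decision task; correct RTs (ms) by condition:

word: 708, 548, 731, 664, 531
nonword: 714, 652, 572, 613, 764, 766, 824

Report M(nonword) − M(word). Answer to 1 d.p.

M(word) = 3182/5 = 636.400
M(nonword) = 4905/7 = 700.714
Difference = 700.714 − 636.400 = 64.314 ms

64.3 ms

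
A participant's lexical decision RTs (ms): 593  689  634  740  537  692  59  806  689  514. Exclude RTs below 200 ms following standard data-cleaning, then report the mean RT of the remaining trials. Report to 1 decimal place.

654.9 ms

Excluded: 59
Retained (n=9): Σ = 5894
Mean = 5894/9 = 654.8889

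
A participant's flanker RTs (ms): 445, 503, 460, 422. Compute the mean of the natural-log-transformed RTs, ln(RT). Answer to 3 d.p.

ln(RT): 6.0981, 6.2206, 6.1312, 6.0450
Σ ln(RT) = 24.4949
Mean = 24.4949/4 = 6.12372

6.124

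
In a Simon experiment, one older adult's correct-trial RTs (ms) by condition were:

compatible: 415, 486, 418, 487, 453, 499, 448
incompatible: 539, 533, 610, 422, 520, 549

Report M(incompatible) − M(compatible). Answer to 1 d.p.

M(compatible) = 3206/7 = 458.000
M(incompatible) = 3173/6 = 528.833
Difference = 528.833 − 458.000 = 70.833 ms

70.8 ms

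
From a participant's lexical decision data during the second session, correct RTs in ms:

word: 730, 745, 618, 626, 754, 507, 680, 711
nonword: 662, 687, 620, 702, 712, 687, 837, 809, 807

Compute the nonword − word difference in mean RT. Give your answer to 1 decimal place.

53.4 ms

M(word) = 5371/8 = 671.375
M(nonword) = 6523/9 = 724.778
Difference = 724.778 − 671.375 = 53.403 ms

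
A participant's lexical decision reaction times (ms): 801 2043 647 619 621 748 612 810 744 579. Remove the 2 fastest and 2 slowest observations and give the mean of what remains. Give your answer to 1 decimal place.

Sorted: 579, 612, 619, 621, 647, 744, 748, 801, 810, 2043
Drop lowest 2 (579, 612) and highest 2 (810, 2043)
Remaining (n=6): Σ = 4180, mean = 4180/6 = 696.667

696.7 ms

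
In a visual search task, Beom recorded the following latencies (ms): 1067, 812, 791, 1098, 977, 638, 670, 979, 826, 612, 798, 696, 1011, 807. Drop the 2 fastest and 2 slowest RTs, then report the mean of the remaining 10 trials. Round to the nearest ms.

837 ms

Sorted: 612, 638, 670, 696, 791, 798, 807, 812, 826, 977, 979, 1011, 1067, 1098
Drop lowest 2 (612, 638) and highest 2 (1067, 1098)
Remaining (n=10): Σ = 8367, mean = 8367/10 = 836.700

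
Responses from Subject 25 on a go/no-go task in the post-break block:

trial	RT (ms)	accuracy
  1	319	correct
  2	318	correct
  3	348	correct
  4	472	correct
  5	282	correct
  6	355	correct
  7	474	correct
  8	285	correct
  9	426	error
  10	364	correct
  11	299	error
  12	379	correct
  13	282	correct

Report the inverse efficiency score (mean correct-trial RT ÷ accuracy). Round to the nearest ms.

417 ms

Correct trials (n=11): 319, 318, 348, 472, 282, 355, 474, 285, 364, 379, 282
Mean correct RT = 3878/11 = 352.5455 ms
Proportion correct = 11/13
IES = 352.5455 / (11/13) = 416.645 ms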